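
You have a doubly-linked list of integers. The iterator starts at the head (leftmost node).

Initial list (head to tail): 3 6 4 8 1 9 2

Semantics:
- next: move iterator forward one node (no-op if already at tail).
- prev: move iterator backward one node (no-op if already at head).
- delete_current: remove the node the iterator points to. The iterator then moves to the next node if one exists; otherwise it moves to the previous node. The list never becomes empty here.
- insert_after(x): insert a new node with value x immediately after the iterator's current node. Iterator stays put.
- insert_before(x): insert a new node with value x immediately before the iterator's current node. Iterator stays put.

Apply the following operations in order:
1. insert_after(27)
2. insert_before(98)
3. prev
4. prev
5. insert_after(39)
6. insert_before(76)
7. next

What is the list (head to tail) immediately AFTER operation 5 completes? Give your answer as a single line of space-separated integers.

After 1 (insert_after(27)): list=[3, 27, 6, 4, 8, 1, 9, 2] cursor@3
After 2 (insert_before(98)): list=[98, 3, 27, 6, 4, 8, 1, 9, 2] cursor@3
After 3 (prev): list=[98, 3, 27, 6, 4, 8, 1, 9, 2] cursor@98
After 4 (prev): list=[98, 3, 27, 6, 4, 8, 1, 9, 2] cursor@98
After 5 (insert_after(39)): list=[98, 39, 3, 27, 6, 4, 8, 1, 9, 2] cursor@98

Answer: 98 39 3 27 6 4 8 1 9 2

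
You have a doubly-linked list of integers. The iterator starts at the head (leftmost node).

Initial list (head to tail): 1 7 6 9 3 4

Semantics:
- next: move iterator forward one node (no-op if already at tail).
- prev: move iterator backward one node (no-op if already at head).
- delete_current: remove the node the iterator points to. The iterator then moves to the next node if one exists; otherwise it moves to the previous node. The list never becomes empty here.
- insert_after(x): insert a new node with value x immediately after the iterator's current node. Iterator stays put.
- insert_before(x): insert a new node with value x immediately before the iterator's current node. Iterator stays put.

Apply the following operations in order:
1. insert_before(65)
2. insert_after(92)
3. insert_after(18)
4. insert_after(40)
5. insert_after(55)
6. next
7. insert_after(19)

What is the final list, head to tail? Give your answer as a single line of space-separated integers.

Answer: 65 1 55 19 40 18 92 7 6 9 3 4

Derivation:
After 1 (insert_before(65)): list=[65, 1, 7, 6, 9, 3, 4] cursor@1
After 2 (insert_after(92)): list=[65, 1, 92, 7, 6, 9, 3, 4] cursor@1
After 3 (insert_after(18)): list=[65, 1, 18, 92, 7, 6, 9, 3, 4] cursor@1
After 4 (insert_after(40)): list=[65, 1, 40, 18, 92, 7, 6, 9, 3, 4] cursor@1
After 5 (insert_after(55)): list=[65, 1, 55, 40, 18, 92, 7, 6, 9, 3, 4] cursor@1
After 6 (next): list=[65, 1, 55, 40, 18, 92, 7, 6, 9, 3, 4] cursor@55
After 7 (insert_after(19)): list=[65, 1, 55, 19, 40, 18, 92, 7, 6, 9, 3, 4] cursor@55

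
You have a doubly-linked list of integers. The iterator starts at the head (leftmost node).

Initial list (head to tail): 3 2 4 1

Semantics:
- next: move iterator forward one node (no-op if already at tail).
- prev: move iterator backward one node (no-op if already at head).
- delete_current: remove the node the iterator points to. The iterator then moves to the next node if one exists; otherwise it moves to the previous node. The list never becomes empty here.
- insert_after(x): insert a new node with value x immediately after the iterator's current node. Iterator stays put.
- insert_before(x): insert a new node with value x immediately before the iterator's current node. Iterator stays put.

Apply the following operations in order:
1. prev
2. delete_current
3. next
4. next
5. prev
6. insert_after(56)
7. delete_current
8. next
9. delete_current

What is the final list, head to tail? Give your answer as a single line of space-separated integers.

Answer: 2 56

Derivation:
After 1 (prev): list=[3, 2, 4, 1] cursor@3
After 2 (delete_current): list=[2, 4, 1] cursor@2
After 3 (next): list=[2, 4, 1] cursor@4
After 4 (next): list=[2, 4, 1] cursor@1
After 5 (prev): list=[2, 4, 1] cursor@4
After 6 (insert_after(56)): list=[2, 4, 56, 1] cursor@4
After 7 (delete_current): list=[2, 56, 1] cursor@56
After 8 (next): list=[2, 56, 1] cursor@1
After 9 (delete_current): list=[2, 56] cursor@56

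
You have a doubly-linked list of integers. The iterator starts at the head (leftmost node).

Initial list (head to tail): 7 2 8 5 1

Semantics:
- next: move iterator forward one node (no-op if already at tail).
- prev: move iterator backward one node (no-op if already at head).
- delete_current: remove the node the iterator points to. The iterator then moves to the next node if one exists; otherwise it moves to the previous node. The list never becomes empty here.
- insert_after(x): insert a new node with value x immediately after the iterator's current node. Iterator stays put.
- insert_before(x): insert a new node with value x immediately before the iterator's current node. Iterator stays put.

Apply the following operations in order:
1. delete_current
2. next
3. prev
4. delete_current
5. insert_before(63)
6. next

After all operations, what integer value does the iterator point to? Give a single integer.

Answer: 5

Derivation:
After 1 (delete_current): list=[2, 8, 5, 1] cursor@2
After 2 (next): list=[2, 8, 5, 1] cursor@8
After 3 (prev): list=[2, 8, 5, 1] cursor@2
After 4 (delete_current): list=[8, 5, 1] cursor@8
After 5 (insert_before(63)): list=[63, 8, 5, 1] cursor@8
After 6 (next): list=[63, 8, 5, 1] cursor@5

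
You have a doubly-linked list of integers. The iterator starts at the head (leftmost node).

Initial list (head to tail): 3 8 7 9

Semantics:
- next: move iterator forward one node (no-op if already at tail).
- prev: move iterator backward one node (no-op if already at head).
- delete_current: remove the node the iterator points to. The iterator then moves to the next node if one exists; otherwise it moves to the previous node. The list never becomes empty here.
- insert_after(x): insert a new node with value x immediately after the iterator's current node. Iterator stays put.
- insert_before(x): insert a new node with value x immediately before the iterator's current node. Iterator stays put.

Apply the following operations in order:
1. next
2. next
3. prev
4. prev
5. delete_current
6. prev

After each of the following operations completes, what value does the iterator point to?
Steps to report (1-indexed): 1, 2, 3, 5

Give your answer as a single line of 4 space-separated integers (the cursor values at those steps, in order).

Answer: 8 7 8 8

Derivation:
After 1 (next): list=[3, 8, 7, 9] cursor@8
After 2 (next): list=[3, 8, 7, 9] cursor@7
After 3 (prev): list=[3, 8, 7, 9] cursor@8
After 4 (prev): list=[3, 8, 7, 9] cursor@3
After 5 (delete_current): list=[8, 7, 9] cursor@8
After 6 (prev): list=[8, 7, 9] cursor@8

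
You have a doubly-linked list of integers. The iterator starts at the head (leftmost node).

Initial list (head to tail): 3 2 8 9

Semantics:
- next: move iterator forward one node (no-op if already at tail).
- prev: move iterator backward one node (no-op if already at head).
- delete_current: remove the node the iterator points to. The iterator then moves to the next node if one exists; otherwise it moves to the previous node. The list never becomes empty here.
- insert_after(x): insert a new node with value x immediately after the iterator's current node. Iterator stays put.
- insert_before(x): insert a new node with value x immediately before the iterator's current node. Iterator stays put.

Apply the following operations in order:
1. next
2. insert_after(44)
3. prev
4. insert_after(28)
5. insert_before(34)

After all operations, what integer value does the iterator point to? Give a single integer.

Answer: 3

Derivation:
After 1 (next): list=[3, 2, 8, 9] cursor@2
After 2 (insert_after(44)): list=[3, 2, 44, 8, 9] cursor@2
After 3 (prev): list=[3, 2, 44, 8, 9] cursor@3
After 4 (insert_after(28)): list=[3, 28, 2, 44, 8, 9] cursor@3
After 5 (insert_before(34)): list=[34, 3, 28, 2, 44, 8, 9] cursor@3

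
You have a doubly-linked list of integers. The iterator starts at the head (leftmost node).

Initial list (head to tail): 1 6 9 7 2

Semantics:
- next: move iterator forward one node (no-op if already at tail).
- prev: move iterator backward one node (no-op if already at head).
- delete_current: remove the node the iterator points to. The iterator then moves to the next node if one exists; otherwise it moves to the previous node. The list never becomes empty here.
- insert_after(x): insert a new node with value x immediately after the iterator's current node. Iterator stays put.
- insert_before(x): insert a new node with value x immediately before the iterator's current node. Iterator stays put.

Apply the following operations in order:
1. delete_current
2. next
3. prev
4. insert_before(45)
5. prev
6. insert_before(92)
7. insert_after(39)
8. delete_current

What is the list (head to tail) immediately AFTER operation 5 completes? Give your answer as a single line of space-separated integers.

Answer: 45 6 9 7 2

Derivation:
After 1 (delete_current): list=[6, 9, 7, 2] cursor@6
After 2 (next): list=[6, 9, 7, 2] cursor@9
After 3 (prev): list=[6, 9, 7, 2] cursor@6
After 4 (insert_before(45)): list=[45, 6, 9, 7, 2] cursor@6
After 5 (prev): list=[45, 6, 9, 7, 2] cursor@45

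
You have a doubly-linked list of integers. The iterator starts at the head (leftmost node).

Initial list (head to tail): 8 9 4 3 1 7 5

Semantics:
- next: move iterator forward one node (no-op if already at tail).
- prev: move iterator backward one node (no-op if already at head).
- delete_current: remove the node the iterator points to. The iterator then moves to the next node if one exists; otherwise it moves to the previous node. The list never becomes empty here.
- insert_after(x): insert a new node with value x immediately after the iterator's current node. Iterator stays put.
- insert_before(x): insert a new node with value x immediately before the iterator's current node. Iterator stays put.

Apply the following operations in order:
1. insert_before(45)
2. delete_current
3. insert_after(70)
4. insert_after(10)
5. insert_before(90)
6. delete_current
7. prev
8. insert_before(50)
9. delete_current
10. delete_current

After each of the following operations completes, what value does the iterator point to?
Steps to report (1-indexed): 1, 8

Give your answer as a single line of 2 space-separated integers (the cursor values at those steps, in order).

After 1 (insert_before(45)): list=[45, 8, 9, 4, 3, 1, 7, 5] cursor@8
After 2 (delete_current): list=[45, 9, 4, 3, 1, 7, 5] cursor@9
After 3 (insert_after(70)): list=[45, 9, 70, 4, 3, 1, 7, 5] cursor@9
After 4 (insert_after(10)): list=[45, 9, 10, 70, 4, 3, 1, 7, 5] cursor@9
After 5 (insert_before(90)): list=[45, 90, 9, 10, 70, 4, 3, 1, 7, 5] cursor@9
After 6 (delete_current): list=[45, 90, 10, 70, 4, 3, 1, 7, 5] cursor@10
After 7 (prev): list=[45, 90, 10, 70, 4, 3, 1, 7, 5] cursor@90
After 8 (insert_before(50)): list=[45, 50, 90, 10, 70, 4, 3, 1, 7, 5] cursor@90
After 9 (delete_current): list=[45, 50, 10, 70, 4, 3, 1, 7, 5] cursor@10
After 10 (delete_current): list=[45, 50, 70, 4, 3, 1, 7, 5] cursor@70

Answer: 8 90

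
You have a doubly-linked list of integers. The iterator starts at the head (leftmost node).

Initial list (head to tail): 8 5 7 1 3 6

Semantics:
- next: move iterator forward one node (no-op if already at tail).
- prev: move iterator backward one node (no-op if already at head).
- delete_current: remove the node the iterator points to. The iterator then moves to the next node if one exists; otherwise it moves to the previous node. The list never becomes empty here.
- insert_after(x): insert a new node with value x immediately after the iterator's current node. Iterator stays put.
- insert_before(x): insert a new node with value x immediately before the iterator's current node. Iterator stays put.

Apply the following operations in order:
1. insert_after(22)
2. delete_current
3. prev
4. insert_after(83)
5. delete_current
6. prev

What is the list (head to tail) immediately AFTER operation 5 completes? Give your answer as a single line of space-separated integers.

After 1 (insert_after(22)): list=[8, 22, 5, 7, 1, 3, 6] cursor@8
After 2 (delete_current): list=[22, 5, 7, 1, 3, 6] cursor@22
After 3 (prev): list=[22, 5, 7, 1, 3, 6] cursor@22
After 4 (insert_after(83)): list=[22, 83, 5, 7, 1, 3, 6] cursor@22
After 5 (delete_current): list=[83, 5, 7, 1, 3, 6] cursor@83

Answer: 83 5 7 1 3 6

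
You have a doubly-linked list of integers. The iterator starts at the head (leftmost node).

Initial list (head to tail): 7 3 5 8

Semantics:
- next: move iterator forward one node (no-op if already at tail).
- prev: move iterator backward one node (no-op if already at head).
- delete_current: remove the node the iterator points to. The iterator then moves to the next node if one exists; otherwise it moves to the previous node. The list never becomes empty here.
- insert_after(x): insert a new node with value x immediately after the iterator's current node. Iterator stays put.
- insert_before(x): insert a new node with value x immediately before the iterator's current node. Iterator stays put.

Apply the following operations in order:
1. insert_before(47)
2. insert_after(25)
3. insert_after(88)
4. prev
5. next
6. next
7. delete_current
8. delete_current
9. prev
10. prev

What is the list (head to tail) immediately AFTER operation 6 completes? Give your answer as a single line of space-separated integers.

After 1 (insert_before(47)): list=[47, 7, 3, 5, 8] cursor@7
After 2 (insert_after(25)): list=[47, 7, 25, 3, 5, 8] cursor@7
After 3 (insert_after(88)): list=[47, 7, 88, 25, 3, 5, 8] cursor@7
After 4 (prev): list=[47, 7, 88, 25, 3, 5, 8] cursor@47
After 5 (next): list=[47, 7, 88, 25, 3, 5, 8] cursor@7
After 6 (next): list=[47, 7, 88, 25, 3, 5, 8] cursor@88

Answer: 47 7 88 25 3 5 8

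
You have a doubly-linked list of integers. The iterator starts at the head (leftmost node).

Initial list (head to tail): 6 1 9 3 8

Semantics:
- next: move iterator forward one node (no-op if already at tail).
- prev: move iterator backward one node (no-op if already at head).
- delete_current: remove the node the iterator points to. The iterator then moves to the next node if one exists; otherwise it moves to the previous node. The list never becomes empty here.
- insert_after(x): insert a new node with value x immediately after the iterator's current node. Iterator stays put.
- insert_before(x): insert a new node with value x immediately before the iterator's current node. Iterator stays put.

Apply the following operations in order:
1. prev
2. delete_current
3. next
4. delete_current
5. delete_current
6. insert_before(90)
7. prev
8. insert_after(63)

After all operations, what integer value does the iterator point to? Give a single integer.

Answer: 90

Derivation:
After 1 (prev): list=[6, 1, 9, 3, 8] cursor@6
After 2 (delete_current): list=[1, 9, 3, 8] cursor@1
After 3 (next): list=[1, 9, 3, 8] cursor@9
After 4 (delete_current): list=[1, 3, 8] cursor@3
After 5 (delete_current): list=[1, 8] cursor@8
After 6 (insert_before(90)): list=[1, 90, 8] cursor@8
After 7 (prev): list=[1, 90, 8] cursor@90
After 8 (insert_after(63)): list=[1, 90, 63, 8] cursor@90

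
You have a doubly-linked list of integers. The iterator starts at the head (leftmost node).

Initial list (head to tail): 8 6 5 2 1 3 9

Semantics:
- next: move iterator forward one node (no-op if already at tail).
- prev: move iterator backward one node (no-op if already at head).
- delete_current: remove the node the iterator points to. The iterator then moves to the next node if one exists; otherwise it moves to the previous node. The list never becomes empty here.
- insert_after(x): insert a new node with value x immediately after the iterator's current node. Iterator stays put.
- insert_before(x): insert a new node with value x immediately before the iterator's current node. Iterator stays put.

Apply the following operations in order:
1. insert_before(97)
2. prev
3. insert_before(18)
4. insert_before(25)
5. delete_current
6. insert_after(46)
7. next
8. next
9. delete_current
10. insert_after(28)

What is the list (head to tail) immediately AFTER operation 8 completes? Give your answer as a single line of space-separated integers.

After 1 (insert_before(97)): list=[97, 8, 6, 5, 2, 1, 3, 9] cursor@8
After 2 (prev): list=[97, 8, 6, 5, 2, 1, 3, 9] cursor@97
After 3 (insert_before(18)): list=[18, 97, 8, 6, 5, 2, 1, 3, 9] cursor@97
After 4 (insert_before(25)): list=[18, 25, 97, 8, 6, 5, 2, 1, 3, 9] cursor@97
After 5 (delete_current): list=[18, 25, 8, 6, 5, 2, 1, 3, 9] cursor@8
After 6 (insert_after(46)): list=[18, 25, 8, 46, 6, 5, 2, 1, 3, 9] cursor@8
After 7 (next): list=[18, 25, 8, 46, 6, 5, 2, 1, 3, 9] cursor@46
After 8 (next): list=[18, 25, 8, 46, 6, 5, 2, 1, 3, 9] cursor@6

Answer: 18 25 8 46 6 5 2 1 3 9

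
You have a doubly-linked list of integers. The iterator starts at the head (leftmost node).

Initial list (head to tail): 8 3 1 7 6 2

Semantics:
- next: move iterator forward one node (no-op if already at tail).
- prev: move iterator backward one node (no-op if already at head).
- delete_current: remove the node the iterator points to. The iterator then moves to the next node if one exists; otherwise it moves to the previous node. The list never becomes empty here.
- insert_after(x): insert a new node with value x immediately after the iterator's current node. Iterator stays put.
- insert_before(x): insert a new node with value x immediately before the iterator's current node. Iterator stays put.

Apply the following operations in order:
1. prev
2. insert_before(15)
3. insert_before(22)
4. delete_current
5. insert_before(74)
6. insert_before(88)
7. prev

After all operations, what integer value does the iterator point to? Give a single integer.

After 1 (prev): list=[8, 3, 1, 7, 6, 2] cursor@8
After 2 (insert_before(15)): list=[15, 8, 3, 1, 7, 6, 2] cursor@8
After 3 (insert_before(22)): list=[15, 22, 8, 3, 1, 7, 6, 2] cursor@8
After 4 (delete_current): list=[15, 22, 3, 1, 7, 6, 2] cursor@3
After 5 (insert_before(74)): list=[15, 22, 74, 3, 1, 7, 6, 2] cursor@3
After 6 (insert_before(88)): list=[15, 22, 74, 88, 3, 1, 7, 6, 2] cursor@3
After 7 (prev): list=[15, 22, 74, 88, 3, 1, 7, 6, 2] cursor@88

Answer: 88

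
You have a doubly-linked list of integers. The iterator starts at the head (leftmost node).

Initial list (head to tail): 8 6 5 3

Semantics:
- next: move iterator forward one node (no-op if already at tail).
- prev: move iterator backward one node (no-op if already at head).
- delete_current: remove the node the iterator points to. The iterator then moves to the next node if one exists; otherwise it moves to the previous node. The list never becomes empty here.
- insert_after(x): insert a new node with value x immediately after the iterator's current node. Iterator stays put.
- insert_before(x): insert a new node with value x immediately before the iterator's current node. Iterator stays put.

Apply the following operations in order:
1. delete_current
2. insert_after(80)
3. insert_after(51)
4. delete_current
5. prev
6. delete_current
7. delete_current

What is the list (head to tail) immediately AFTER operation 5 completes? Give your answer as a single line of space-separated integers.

After 1 (delete_current): list=[6, 5, 3] cursor@6
After 2 (insert_after(80)): list=[6, 80, 5, 3] cursor@6
After 3 (insert_after(51)): list=[6, 51, 80, 5, 3] cursor@6
After 4 (delete_current): list=[51, 80, 5, 3] cursor@51
After 5 (prev): list=[51, 80, 5, 3] cursor@51

Answer: 51 80 5 3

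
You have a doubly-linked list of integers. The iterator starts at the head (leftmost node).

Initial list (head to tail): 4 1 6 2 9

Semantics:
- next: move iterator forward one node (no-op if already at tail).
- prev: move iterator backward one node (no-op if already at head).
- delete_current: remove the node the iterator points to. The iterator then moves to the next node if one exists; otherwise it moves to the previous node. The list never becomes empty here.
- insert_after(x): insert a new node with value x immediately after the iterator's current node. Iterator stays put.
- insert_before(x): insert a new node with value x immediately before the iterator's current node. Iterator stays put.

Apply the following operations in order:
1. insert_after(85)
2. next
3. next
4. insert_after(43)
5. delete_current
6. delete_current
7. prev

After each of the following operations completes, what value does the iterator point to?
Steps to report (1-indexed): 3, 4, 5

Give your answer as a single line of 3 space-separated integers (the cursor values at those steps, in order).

After 1 (insert_after(85)): list=[4, 85, 1, 6, 2, 9] cursor@4
After 2 (next): list=[4, 85, 1, 6, 2, 9] cursor@85
After 3 (next): list=[4, 85, 1, 6, 2, 9] cursor@1
After 4 (insert_after(43)): list=[4, 85, 1, 43, 6, 2, 9] cursor@1
After 5 (delete_current): list=[4, 85, 43, 6, 2, 9] cursor@43
After 6 (delete_current): list=[4, 85, 6, 2, 9] cursor@6
After 7 (prev): list=[4, 85, 6, 2, 9] cursor@85

Answer: 1 1 43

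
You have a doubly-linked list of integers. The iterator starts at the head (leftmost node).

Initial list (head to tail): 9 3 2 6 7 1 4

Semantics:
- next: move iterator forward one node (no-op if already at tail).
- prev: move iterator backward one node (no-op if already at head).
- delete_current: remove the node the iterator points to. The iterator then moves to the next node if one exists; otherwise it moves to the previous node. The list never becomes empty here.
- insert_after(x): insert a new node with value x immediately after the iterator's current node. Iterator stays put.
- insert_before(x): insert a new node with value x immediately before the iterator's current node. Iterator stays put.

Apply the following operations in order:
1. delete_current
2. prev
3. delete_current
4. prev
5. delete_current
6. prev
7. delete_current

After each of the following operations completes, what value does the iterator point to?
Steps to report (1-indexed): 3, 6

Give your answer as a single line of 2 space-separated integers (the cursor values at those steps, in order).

Answer: 2 6

Derivation:
After 1 (delete_current): list=[3, 2, 6, 7, 1, 4] cursor@3
After 2 (prev): list=[3, 2, 6, 7, 1, 4] cursor@3
After 3 (delete_current): list=[2, 6, 7, 1, 4] cursor@2
After 4 (prev): list=[2, 6, 7, 1, 4] cursor@2
After 5 (delete_current): list=[6, 7, 1, 4] cursor@6
After 6 (prev): list=[6, 7, 1, 4] cursor@6
After 7 (delete_current): list=[7, 1, 4] cursor@7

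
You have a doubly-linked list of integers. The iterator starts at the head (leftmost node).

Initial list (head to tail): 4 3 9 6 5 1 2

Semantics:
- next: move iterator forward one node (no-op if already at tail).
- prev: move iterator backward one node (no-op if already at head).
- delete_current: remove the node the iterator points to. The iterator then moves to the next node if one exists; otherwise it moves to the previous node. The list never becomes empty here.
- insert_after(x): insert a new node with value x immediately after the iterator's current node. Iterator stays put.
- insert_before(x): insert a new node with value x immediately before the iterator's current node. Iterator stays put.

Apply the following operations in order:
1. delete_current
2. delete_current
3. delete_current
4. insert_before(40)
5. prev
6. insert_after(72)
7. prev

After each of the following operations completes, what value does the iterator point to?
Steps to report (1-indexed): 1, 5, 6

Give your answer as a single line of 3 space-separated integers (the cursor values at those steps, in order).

Answer: 3 40 40

Derivation:
After 1 (delete_current): list=[3, 9, 6, 5, 1, 2] cursor@3
After 2 (delete_current): list=[9, 6, 5, 1, 2] cursor@9
After 3 (delete_current): list=[6, 5, 1, 2] cursor@6
After 4 (insert_before(40)): list=[40, 6, 5, 1, 2] cursor@6
After 5 (prev): list=[40, 6, 5, 1, 2] cursor@40
After 6 (insert_after(72)): list=[40, 72, 6, 5, 1, 2] cursor@40
After 7 (prev): list=[40, 72, 6, 5, 1, 2] cursor@40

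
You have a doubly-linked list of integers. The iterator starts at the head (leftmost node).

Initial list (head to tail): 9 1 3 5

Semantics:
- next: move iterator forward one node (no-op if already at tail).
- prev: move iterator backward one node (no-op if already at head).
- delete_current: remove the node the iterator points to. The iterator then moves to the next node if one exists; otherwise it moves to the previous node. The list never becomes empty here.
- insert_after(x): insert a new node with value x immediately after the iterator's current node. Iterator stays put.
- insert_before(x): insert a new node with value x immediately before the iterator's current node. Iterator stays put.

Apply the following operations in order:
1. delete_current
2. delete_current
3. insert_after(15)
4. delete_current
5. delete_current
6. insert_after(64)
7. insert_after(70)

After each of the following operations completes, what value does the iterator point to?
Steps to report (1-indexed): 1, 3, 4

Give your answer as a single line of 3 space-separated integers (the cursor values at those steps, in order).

Answer: 1 3 15

Derivation:
After 1 (delete_current): list=[1, 3, 5] cursor@1
After 2 (delete_current): list=[3, 5] cursor@3
After 3 (insert_after(15)): list=[3, 15, 5] cursor@3
After 4 (delete_current): list=[15, 5] cursor@15
After 5 (delete_current): list=[5] cursor@5
After 6 (insert_after(64)): list=[5, 64] cursor@5
After 7 (insert_after(70)): list=[5, 70, 64] cursor@5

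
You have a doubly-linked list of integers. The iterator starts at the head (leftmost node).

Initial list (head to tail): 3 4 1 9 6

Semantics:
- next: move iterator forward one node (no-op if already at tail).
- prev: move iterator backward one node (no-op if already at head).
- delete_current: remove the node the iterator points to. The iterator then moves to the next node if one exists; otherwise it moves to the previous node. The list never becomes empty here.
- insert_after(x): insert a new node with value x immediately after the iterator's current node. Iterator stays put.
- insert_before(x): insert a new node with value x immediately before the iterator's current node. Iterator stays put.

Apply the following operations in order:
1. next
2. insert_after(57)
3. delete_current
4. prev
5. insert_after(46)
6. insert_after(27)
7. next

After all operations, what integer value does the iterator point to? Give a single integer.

Answer: 27

Derivation:
After 1 (next): list=[3, 4, 1, 9, 6] cursor@4
After 2 (insert_after(57)): list=[3, 4, 57, 1, 9, 6] cursor@4
After 3 (delete_current): list=[3, 57, 1, 9, 6] cursor@57
After 4 (prev): list=[3, 57, 1, 9, 6] cursor@3
After 5 (insert_after(46)): list=[3, 46, 57, 1, 9, 6] cursor@3
After 6 (insert_after(27)): list=[3, 27, 46, 57, 1, 9, 6] cursor@3
After 7 (next): list=[3, 27, 46, 57, 1, 9, 6] cursor@27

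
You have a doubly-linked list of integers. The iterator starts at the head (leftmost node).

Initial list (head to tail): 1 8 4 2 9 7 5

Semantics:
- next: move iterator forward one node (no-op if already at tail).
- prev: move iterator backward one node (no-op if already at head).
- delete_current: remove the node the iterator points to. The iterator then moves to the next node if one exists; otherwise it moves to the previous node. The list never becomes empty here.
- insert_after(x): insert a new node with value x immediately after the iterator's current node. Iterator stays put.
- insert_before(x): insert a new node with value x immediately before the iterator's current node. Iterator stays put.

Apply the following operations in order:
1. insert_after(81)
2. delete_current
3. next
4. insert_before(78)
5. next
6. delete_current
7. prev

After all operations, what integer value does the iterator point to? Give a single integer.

After 1 (insert_after(81)): list=[1, 81, 8, 4, 2, 9, 7, 5] cursor@1
After 2 (delete_current): list=[81, 8, 4, 2, 9, 7, 5] cursor@81
After 3 (next): list=[81, 8, 4, 2, 9, 7, 5] cursor@8
After 4 (insert_before(78)): list=[81, 78, 8, 4, 2, 9, 7, 5] cursor@8
After 5 (next): list=[81, 78, 8, 4, 2, 9, 7, 5] cursor@4
After 6 (delete_current): list=[81, 78, 8, 2, 9, 7, 5] cursor@2
After 7 (prev): list=[81, 78, 8, 2, 9, 7, 5] cursor@8

Answer: 8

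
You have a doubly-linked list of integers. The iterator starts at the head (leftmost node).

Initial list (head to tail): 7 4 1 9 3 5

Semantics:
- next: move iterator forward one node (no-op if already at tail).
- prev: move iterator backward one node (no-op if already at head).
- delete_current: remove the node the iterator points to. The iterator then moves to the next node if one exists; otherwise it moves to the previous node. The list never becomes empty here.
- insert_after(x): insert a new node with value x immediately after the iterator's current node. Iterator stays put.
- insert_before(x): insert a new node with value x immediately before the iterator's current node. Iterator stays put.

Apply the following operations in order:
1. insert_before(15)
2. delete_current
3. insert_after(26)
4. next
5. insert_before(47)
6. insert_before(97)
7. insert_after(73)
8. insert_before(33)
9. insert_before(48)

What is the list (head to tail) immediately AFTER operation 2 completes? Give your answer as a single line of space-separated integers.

After 1 (insert_before(15)): list=[15, 7, 4, 1, 9, 3, 5] cursor@7
After 2 (delete_current): list=[15, 4, 1, 9, 3, 5] cursor@4

Answer: 15 4 1 9 3 5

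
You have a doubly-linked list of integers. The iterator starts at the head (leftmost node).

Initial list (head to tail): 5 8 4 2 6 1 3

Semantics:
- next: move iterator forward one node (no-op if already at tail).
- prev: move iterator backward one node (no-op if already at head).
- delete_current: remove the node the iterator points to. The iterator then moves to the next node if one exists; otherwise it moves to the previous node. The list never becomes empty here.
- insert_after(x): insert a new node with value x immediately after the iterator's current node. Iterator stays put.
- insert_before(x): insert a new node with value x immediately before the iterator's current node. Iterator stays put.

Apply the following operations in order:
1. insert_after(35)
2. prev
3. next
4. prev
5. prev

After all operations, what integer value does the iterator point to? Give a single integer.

Answer: 5

Derivation:
After 1 (insert_after(35)): list=[5, 35, 8, 4, 2, 6, 1, 3] cursor@5
After 2 (prev): list=[5, 35, 8, 4, 2, 6, 1, 3] cursor@5
After 3 (next): list=[5, 35, 8, 4, 2, 6, 1, 3] cursor@35
After 4 (prev): list=[5, 35, 8, 4, 2, 6, 1, 3] cursor@5
After 5 (prev): list=[5, 35, 8, 4, 2, 6, 1, 3] cursor@5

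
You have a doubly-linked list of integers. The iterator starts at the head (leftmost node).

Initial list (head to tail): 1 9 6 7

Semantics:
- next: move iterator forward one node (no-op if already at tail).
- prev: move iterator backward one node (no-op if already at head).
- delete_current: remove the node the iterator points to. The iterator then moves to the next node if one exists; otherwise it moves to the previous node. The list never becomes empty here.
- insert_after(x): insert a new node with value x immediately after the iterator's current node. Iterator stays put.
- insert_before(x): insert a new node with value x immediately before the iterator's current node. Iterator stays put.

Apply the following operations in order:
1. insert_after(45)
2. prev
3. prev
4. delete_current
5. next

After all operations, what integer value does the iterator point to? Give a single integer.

After 1 (insert_after(45)): list=[1, 45, 9, 6, 7] cursor@1
After 2 (prev): list=[1, 45, 9, 6, 7] cursor@1
After 3 (prev): list=[1, 45, 9, 6, 7] cursor@1
After 4 (delete_current): list=[45, 9, 6, 7] cursor@45
After 5 (next): list=[45, 9, 6, 7] cursor@9

Answer: 9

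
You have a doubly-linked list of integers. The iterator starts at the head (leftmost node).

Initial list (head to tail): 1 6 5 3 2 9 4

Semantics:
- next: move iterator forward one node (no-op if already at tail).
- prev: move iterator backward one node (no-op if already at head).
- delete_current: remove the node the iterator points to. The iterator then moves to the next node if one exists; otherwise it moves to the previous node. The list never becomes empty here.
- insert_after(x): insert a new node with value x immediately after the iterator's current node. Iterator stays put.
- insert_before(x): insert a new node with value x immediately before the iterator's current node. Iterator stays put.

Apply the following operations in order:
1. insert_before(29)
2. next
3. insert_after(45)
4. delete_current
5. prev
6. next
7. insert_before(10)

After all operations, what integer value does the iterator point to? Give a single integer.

Answer: 45

Derivation:
After 1 (insert_before(29)): list=[29, 1, 6, 5, 3, 2, 9, 4] cursor@1
After 2 (next): list=[29, 1, 6, 5, 3, 2, 9, 4] cursor@6
After 3 (insert_after(45)): list=[29, 1, 6, 45, 5, 3, 2, 9, 4] cursor@6
After 4 (delete_current): list=[29, 1, 45, 5, 3, 2, 9, 4] cursor@45
After 5 (prev): list=[29, 1, 45, 5, 3, 2, 9, 4] cursor@1
After 6 (next): list=[29, 1, 45, 5, 3, 2, 9, 4] cursor@45
After 7 (insert_before(10)): list=[29, 1, 10, 45, 5, 3, 2, 9, 4] cursor@45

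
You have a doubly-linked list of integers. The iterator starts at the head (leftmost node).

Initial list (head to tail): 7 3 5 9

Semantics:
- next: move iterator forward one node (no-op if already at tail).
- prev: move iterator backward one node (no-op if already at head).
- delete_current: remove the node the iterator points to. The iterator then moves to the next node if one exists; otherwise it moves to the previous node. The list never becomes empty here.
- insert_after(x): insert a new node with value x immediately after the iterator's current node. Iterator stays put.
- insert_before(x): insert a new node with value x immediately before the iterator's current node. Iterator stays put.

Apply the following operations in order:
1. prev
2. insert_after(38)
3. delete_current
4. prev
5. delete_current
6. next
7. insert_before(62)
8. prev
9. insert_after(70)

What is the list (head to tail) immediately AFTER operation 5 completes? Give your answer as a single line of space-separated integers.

Answer: 3 5 9

Derivation:
After 1 (prev): list=[7, 3, 5, 9] cursor@7
After 2 (insert_after(38)): list=[7, 38, 3, 5, 9] cursor@7
After 3 (delete_current): list=[38, 3, 5, 9] cursor@38
After 4 (prev): list=[38, 3, 5, 9] cursor@38
After 5 (delete_current): list=[3, 5, 9] cursor@3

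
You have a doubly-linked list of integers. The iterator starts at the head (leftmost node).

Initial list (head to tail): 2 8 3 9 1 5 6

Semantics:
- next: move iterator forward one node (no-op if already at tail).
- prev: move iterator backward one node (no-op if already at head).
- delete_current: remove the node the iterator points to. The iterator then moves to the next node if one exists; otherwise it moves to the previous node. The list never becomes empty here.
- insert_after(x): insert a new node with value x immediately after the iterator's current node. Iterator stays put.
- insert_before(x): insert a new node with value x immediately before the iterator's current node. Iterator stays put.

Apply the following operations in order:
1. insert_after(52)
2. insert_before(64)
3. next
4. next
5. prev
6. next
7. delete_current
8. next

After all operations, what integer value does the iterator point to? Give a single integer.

After 1 (insert_after(52)): list=[2, 52, 8, 3, 9, 1, 5, 6] cursor@2
After 2 (insert_before(64)): list=[64, 2, 52, 8, 3, 9, 1, 5, 6] cursor@2
After 3 (next): list=[64, 2, 52, 8, 3, 9, 1, 5, 6] cursor@52
After 4 (next): list=[64, 2, 52, 8, 3, 9, 1, 5, 6] cursor@8
After 5 (prev): list=[64, 2, 52, 8, 3, 9, 1, 5, 6] cursor@52
After 6 (next): list=[64, 2, 52, 8, 3, 9, 1, 5, 6] cursor@8
After 7 (delete_current): list=[64, 2, 52, 3, 9, 1, 5, 6] cursor@3
After 8 (next): list=[64, 2, 52, 3, 9, 1, 5, 6] cursor@9

Answer: 9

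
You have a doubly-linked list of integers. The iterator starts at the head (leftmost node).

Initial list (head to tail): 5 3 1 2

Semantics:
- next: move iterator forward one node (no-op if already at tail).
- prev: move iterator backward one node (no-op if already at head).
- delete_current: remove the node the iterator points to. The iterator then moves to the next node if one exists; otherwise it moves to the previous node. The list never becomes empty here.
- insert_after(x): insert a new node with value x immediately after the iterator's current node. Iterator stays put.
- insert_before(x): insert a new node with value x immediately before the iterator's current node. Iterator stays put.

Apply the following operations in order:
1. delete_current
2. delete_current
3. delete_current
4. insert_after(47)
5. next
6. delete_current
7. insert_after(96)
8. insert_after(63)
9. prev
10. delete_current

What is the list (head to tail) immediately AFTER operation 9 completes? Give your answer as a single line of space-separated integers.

After 1 (delete_current): list=[3, 1, 2] cursor@3
After 2 (delete_current): list=[1, 2] cursor@1
After 3 (delete_current): list=[2] cursor@2
After 4 (insert_after(47)): list=[2, 47] cursor@2
After 5 (next): list=[2, 47] cursor@47
After 6 (delete_current): list=[2] cursor@2
After 7 (insert_after(96)): list=[2, 96] cursor@2
After 8 (insert_after(63)): list=[2, 63, 96] cursor@2
After 9 (prev): list=[2, 63, 96] cursor@2

Answer: 2 63 96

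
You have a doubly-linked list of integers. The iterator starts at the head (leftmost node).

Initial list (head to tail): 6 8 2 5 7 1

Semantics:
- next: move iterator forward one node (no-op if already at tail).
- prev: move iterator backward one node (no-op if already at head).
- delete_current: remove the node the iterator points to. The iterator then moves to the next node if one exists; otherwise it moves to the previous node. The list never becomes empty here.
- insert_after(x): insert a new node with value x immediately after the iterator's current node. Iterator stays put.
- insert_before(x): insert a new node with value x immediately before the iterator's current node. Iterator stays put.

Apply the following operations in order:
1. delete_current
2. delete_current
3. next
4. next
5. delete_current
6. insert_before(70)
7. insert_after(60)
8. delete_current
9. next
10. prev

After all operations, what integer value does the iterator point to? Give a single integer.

Answer: 70

Derivation:
After 1 (delete_current): list=[8, 2, 5, 7, 1] cursor@8
After 2 (delete_current): list=[2, 5, 7, 1] cursor@2
After 3 (next): list=[2, 5, 7, 1] cursor@5
After 4 (next): list=[2, 5, 7, 1] cursor@7
After 5 (delete_current): list=[2, 5, 1] cursor@1
After 6 (insert_before(70)): list=[2, 5, 70, 1] cursor@1
After 7 (insert_after(60)): list=[2, 5, 70, 1, 60] cursor@1
After 8 (delete_current): list=[2, 5, 70, 60] cursor@60
After 9 (next): list=[2, 5, 70, 60] cursor@60
After 10 (prev): list=[2, 5, 70, 60] cursor@70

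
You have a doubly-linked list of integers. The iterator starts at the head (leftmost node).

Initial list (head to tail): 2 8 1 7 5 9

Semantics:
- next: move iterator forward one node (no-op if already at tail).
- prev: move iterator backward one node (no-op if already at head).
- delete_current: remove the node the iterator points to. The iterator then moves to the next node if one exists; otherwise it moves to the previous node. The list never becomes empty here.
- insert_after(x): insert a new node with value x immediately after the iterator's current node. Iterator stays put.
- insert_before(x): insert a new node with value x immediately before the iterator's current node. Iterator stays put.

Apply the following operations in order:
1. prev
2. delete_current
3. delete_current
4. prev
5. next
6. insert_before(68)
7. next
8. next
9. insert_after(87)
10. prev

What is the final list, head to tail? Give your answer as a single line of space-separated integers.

Answer: 1 68 7 5 9 87

Derivation:
After 1 (prev): list=[2, 8, 1, 7, 5, 9] cursor@2
After 2 (delete_current): list=[8, 1, 7, 5, 9] cursor@8
After 3 (delete_current): list=[1, 7, 5, 9] cursor@1
After 4 (prev): list=[1, 7, 5, 9] cursor@1
After 5 (next): list=[1, 7, 5, 9] cursor@7
After 6 (insert_before(68)): list=[1, 68, 7, 5, 9] cursor@7
After 7 (next): list=[1, 68, 7, 5, 9] cursor@5
After 8 (next): list=[1, 68, 7, 5, 9] cursor@9
After 9 (insert_after(87)): list=[1, 68, 7, 5, 9, 87] cursor@9
After 10 (prev): list=[1, 68, 7, 5, 9, 87] cursor@5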